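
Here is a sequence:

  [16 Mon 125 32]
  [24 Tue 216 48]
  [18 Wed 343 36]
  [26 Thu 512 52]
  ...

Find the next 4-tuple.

[20 Fri 729 40]

For the first component, alternating steps +8, −6, +8, −6, …: 16, 24, 18, 26 → 20.
Day — runs through the weekdays Mon→Sun: Mon, Tue, Wed, Thu → Fri.
Third component goes 125, 216, 343, 512 → 729 (perfect cubes: 5³, 6³, 7³, …).
Fourth component: 32, 48, 36, 52 → 40 (always 2 × the first component).
Combining the parts gives [20 Fri 729 40].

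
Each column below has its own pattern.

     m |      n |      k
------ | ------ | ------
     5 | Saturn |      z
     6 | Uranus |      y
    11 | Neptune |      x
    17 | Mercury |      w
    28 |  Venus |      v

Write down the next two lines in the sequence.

45  Earth  u; 73  Mars  t

Column m: 5, 6, 11, 17, 28 → 45 → 73 (each term is the sum of the two before it).
Column n: runs through the planets Mercury→Neptune; Saturn, Uranus, Neptune, Mercury, Venus → Earth → Mars.
Column k: letters move back 1 place in the alphabet, so z, y, x, w, v → u → t.
Putting the parts together: 45  Earth  u and then 73  Mars  t.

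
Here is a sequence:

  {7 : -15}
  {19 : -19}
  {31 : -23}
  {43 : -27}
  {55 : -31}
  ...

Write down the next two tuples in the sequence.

{67 : -35}, {79 : -39}

First part — +12 each step: 7, 19, 31, 43, 55 → 67 → 79.
For the second part, −4 each step: -15, -19, -23, -27, -31 → -35 → -39.
So the next two tuples are {67 : -35} and {79 : -39}.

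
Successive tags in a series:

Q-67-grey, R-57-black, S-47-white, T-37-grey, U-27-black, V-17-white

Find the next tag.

W-7-grey

Letter: Q, R, S, T, U, V → W (letters move forward 1 place in the alphabet).
For the second component, −10 each step: 67, 57, 47, 37, 27, 17 → 7.
Shade: grey, black, white, grey, black, white → grey (repeats grey → black → white).
Combining the parts gives W-7-grey.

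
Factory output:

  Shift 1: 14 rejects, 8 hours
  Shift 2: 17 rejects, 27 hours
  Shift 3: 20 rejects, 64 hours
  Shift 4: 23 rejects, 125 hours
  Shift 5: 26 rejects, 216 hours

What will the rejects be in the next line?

29

For the rejects, +3 each step: 14, 17, 20, 23, 26 → 29.
For the hours, perfect cubes: 2³, 3³, 4³, …: 8, 27, 64, 125, 216 → 343.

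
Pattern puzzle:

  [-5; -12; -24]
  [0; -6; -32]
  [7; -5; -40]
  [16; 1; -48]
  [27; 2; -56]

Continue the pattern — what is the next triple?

[40; 8; -64]

First part: differences are 5, 7, 9, … (increasing by 2 each time), so -5, 0, 7, 16, 27 → 40.
Second part goes -12, -6, -5, 1, 2 → 8 (alternating steps +6, +1, +6, +1, …).
Third part: −8 each step, so -24, -32, -40, -48, -56 → -64.
Putting it together: [40; 8; -64].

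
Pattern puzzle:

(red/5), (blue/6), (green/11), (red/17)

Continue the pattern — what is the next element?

(blue/28)

Colour goes red, blue, green, red → blue (repeats red → blue → green).
For the second part, each term is the sum of the two before it: 5, 6, 11, 17 → 28.
So the next element is (blue/28).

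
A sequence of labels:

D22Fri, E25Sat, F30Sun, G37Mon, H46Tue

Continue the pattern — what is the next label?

I57Wed

Letter: letters move forward 1 place in the alphabet; D, E, F, G, H → I.
Second component: 22, 25, 30, 37, 46 → 57 (differences are 3, 5, 7, … (increasing by 2 each time)).
Day: runs through the weekdays Mon→Sun; Fri, Sat, Sun, Mon, Tue → Wed.
Putting it together: I57Wed.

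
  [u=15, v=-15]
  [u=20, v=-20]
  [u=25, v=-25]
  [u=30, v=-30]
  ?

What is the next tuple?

U goes 15, 20, 25, 30 → 35 (+5 each step).
V: always the negative of the u, so -15, -20, -25, -30 → -35.
So the next tuple is [u=35, v=-35].

[u=35, v=-35]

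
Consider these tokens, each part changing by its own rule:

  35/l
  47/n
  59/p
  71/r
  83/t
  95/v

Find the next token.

107/x

First component — +12 each step: 35, 47, 59, 71, 83, 95 → 107.
Letter — letters move forward 2 places in the alphabet: l, n, p, r, t, v → x.
Combining the parts gives 107/x.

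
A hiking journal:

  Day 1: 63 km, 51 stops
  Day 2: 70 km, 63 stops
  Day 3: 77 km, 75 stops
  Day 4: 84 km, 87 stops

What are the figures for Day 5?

91 km, 99 stops

Km goes 63, 70, 77, 84 → 91 (+7 each step).
Stops goes 51, 63, 75, 87 → 99 (+12 each step).
So the next row is 91 km, 99 stops.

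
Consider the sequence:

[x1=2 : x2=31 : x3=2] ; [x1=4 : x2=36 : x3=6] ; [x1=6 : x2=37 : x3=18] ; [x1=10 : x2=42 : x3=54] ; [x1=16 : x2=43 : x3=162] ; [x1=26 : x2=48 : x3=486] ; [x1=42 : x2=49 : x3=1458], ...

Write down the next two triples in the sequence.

X1: each term is the sum of the two before it, so 2, 4, 6, 10, 16, 26, 42 → 68 → 110.
X2 goes 31, 36, 37, 42, 43, 48, 49 → 54 → 55 (alternating steps +5, +1, +5, +1, …).
X3: 2, 6, 18, 54, 162, 486, 1458 → 4374 → 13122 (×3 each step).
Putting the parts together: [x1=68 : x2=54 : x3=4374] and then [x1=110 : x2=55 : x3=13122].

[x1=68 : x2=54 : x3=4374], [x1=110 : x2=55 : x3=13122]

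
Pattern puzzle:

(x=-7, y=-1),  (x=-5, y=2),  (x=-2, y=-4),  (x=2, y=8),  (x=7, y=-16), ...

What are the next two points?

X: -7, -5, -2, 2, 7 → 13 → 20 (differences are 2, 3, 4, … (increasing by 1 each time)).
Y: -1, 2, -4, 8, -16 → 32 → -64 (×(-2) each step).
Putting the parts together: (x=13, y=32) and then (x=20, y=-64).

(x=13, y=32), (x=20, y=-64)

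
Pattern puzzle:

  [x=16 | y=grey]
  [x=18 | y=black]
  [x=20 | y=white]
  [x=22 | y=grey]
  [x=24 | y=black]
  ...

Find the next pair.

X — +2 each step: 16, 18, 20, 22, 24 → 26.
Y — repeats grey → black → white: grey, black, white, grey, black → white.
Putting it together: [x=26 | y=white].

[x=26 | y=white]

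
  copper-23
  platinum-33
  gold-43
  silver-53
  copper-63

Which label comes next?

platinum-73

Metal: repeats copper → platinum → gold → silver; copper, platinum, gold, silver, copper → platinum.
For the second component, +10 each step: 23, 33, 43, 53, 63 → 73.
So the next label is platinum-73.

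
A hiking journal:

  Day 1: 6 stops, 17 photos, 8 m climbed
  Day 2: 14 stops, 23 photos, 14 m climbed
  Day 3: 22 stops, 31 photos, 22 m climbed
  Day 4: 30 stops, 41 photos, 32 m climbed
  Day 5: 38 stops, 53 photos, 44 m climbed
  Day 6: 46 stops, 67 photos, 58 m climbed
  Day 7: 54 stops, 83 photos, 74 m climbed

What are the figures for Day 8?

Stops: +8 each step; 6, 14, 22, 30, 38, 46, 54 → 62.
Photos: differences are 6, 8, 10, … (increasing by 2 each time), so 17, 23, 31, 41, 53, 67, 83 → 101.
M climbed goes 8, 14, 22, 32, 44, 58, 74 → 92 (always 9 less than the photos).
So the next record is 62 stops, 101 photos, 92 m climbed.

62 stops, 101 photos, 92 m climbed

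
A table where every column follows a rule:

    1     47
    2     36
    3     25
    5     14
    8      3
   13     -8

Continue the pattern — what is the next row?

First component: each term is the sum of the two before it; 1, 2, 3, 5, 8, 13 → 21.
Second component — −11 each step: 47, 36, 25, 14, 3, -8 → -19.
Putting it together: 21  -19.

21  -19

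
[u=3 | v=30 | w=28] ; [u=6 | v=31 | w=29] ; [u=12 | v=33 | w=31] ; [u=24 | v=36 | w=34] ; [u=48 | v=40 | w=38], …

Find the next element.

For the u, ×2 each step: 3, 6, 12, 24, 48 → 96.
V goes 30, 31, 33, 36, 40 → 45 (differences are 1, 2, 3, … (increasing by 1 each time)).
W — always 2 less than the v: 28, 29, 31, 34, 38 → 43.
Putting it together: [u=96 | v=45 | w=43].

[u=96 | v=45 | w=43]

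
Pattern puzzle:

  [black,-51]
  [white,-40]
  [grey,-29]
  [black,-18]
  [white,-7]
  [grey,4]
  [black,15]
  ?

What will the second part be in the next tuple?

Shade goes black, white, grey, black, white, grey, black → white (repeats black → white → grey).
Second part: +11 each step; -51, -40, -29, -18, -7, 4, 15 → 26.

26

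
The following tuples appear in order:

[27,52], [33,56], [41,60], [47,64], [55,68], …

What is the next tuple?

[61,72]

First slot: alternating steps +6, +8, +6, +8, …, so 27, 33, 41, 47, 55 → 61.
Second slot: +4 each step, so 52, 56, 60, 64, 68 → 72.
Combining the parts gives [61,72].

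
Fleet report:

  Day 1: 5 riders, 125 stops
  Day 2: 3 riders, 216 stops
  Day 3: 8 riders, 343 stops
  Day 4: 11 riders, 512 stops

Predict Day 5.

Riders: 5, 3, 8, 11 → 19 (each term is the sum of the two before it).
Stops: perfect cubes: 5³, 6³, 7³, …; 125, 216, 343, 512 → 729.
Combining the parts gives 19 riders, 729 stops.

19 riders, 729 stops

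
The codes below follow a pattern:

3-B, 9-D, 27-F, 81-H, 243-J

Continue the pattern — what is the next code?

First component: ×3 each step; 3, 9, 27, 81, 243 → 729.
Letter goes B, D, F, H, J → L (letters move forward 2 places in the alphabet).
Combining the parts gives 729-L.

729-L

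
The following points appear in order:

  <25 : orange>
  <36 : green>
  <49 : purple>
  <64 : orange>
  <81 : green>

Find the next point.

<100 : purple>

First part: 25, 36, 49, 64, 81 → 100 (perfect squares: 5², 6², 7², …).
For the colour, repeats orange → green → purple: orange, green, purple, orange, green → purple.
Putting it together: <100 : purple>.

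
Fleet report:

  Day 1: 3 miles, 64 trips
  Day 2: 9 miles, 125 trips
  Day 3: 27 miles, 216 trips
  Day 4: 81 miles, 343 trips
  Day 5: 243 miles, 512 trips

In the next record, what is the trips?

Trips — perfect cubes: 4³, 5³, 6³, …: 64, 125, 216, 343, 512 → 729.

729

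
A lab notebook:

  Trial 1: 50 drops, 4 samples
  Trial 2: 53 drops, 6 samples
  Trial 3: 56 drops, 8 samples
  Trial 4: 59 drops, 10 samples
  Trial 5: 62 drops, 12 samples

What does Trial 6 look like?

Drops: +3 each step, so 50, 53, 56, 59, 62 → 65.
Samples: +2 each step; 4, 6, 8, 10, 12 → 14.
Putting it together: 65 drops, 14 samples.

65 drops, 14 samples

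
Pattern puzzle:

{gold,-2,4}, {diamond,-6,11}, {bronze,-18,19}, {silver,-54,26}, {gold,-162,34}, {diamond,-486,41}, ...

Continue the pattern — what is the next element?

Rank — repeats gold → diamond → bronze → silver: gold, diamond, bronze, silver, gold, diamond → bronze.
Second value: ×3 each step; -2, -6, -18, -54, -162, -486 → -1458.
Third value: alternating steps +7, +8, +7, +8, …, so 4, 11, 19, 26, 34, 41 → 49.
Putting it together: {bronze,-1458,49}.

{bronze,-1458,49}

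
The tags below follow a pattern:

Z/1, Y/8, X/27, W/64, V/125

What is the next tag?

U/216

Letter: letters move back 1 place in the alphabet; Z, Y, X, W, V → U.
Second component goes 1, 8, 27, 64, 125 → 216 (perfect cubes: 1³, 2³, 3³, …).
Putting it together: U/216.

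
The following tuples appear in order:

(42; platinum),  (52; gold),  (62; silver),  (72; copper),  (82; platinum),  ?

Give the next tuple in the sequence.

(92; gold)

First part goes 42, 52, 62, 72, 82 → 92 (+10 each step).
Metal goes platinum, gold, silver, copper, platinum → gold (repeats platinum → gold → silver → copper).
Combining the parts gives (92; gold).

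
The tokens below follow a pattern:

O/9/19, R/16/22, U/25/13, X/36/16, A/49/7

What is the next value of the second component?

64

Second component: 9, 16, 25, 36, 49 → 64 (perfect squares: 3², 4², 5², …).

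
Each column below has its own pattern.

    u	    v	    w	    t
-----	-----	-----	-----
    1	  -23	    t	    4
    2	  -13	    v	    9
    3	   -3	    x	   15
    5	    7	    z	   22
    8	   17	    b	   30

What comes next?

Column u — each term is the sum of the two before it: 1, 2, 3, 5, 8 → 13.
Column v — +10 each step: -23, -13, -3, 7, 17 → 27.
For the column w, letters move forward 2 places in the alphabet, wrapping Z→A: t, v, x, z, b → d.
For the column t, differences are 5, 6, 7, … (increasing by 1 each time): 4, 9, 15, 22, 30 → 39.
So the next line is 13  27  d  39.

13  27  d  39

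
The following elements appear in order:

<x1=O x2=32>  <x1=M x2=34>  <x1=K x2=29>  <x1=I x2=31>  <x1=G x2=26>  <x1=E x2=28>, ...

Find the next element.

<x1=C x2=23>

X1 — letters move back 2 places in the alphabet: O, M, K, I, G, E → C.
X2: alternating steps +2, −5, +2, −5, …; 32, 34, 29, 31, 26, 28 → 23.
Combining the parts gives <x1=C x2=23>.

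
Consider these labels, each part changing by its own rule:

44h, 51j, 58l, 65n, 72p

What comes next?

For the first component, +7 each step: 44, 51, 58, 65, 72 → 79.
For the letter, letters move forward 2 places in the alphabet: h, j, l, n, p → r.
Putting it together: 79r.

79r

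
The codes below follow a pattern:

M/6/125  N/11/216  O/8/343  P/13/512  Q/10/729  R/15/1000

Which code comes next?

S/12/1331

Letter: M, N, O, P, Q, R → S (letters move forward 1 place in the alphabet).
Second component goes 6, 11, 8, 13, 10, 15 → 12 (alternating steps +5, −3, +5, −3, …).
Third component: perfect cubes: 5³, 6³, 7³, …; 125, 216, 343, 512, 729, 1000 → 1331.
Putting it together: S/12/1331.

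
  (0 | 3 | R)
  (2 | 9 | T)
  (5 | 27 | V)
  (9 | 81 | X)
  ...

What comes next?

First entry: differences are 2, 3, 4, … (increasing by 1 each time); 0, 2, 5, 9 → 14.
For the second entry, ×3 each step: 3, 9, 27, 81 → 243.
Letter: letters move forward 2 places in the alphabet, so R, T, V, X → Z.
Putting it together: (14 | 243 | Z).

(14 | 243 | Z)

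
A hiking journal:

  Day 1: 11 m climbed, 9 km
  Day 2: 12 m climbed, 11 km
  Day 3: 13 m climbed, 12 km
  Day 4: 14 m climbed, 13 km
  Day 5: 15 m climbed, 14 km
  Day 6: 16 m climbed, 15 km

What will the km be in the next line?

M climbed: +1 each step; 11, 12, 13, 14, 15, 16 → 17.
Km: 9, 11, 12, 13, 14, 15 → 16 (always the previous value of the m climbed).

16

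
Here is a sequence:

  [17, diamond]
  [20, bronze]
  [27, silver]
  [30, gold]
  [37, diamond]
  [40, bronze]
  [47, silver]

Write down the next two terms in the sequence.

First part — alternating steps +3, +7, +3, +7, …: 17, 20, 27, 30, 37, 40, 47 → 50 → 57.
Rank goes diamond, bronze, silver, gold, diamond, bronze, silver → gold → diamond (repeats diamond → bronze → silver → gold).
So the next two terms are [50, gold] and [57, diamond].

[50, gold], [57, diamond]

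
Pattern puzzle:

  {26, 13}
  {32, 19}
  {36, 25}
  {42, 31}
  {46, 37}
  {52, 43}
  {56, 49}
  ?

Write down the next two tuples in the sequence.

First coordinate: alternating steps +6, +4, +6, +4, …; 26, 32, 36, 42, 46, 52, 56 → 62 → 66.
For the second coordinate, +6 each step: 13, 19, 25, 31, 37, 43, 49 → 55 → 61.
Putting the parts together: {62, 55} and then {66, 61}.

{62, 55}, {66, 61}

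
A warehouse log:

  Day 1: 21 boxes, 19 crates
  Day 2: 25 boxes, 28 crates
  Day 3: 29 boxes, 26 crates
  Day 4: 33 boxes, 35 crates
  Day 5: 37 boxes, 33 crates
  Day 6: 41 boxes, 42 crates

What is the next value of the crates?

40

Crates goes 19, 28, 26, 35, 33, 42 → 40 (alternating steps +9, −2, +9, −2, …).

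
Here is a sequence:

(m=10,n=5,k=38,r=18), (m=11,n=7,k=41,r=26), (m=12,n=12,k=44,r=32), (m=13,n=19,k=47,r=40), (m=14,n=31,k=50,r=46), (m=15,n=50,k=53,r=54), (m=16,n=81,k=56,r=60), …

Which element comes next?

M: +1 each step, so 10, 11, 12, 13, 14, 15, 16 → 17.
For the n, each term is the sum of the two before it: 5, 7, 12, 19, 31, 50, 81 → 131.
K — +3 each step: 38, 41, 44, 47, 50, 53, 56 → 59.
R — alternating steps +8, +6, +8, +6, …: 18, 26, 32, 40, 46, 54, 60 → 68.
Putting it together: (m=17,n=131,k=59,r=68).

(m=17,n=131,k=59,r=68)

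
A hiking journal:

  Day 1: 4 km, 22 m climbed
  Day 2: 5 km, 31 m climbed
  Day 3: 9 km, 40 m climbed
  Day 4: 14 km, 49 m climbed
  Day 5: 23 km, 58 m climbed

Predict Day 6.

37 km, 67 m climbed

For the km, each term is the sum of the two before it: 4, 5, 9, 14, 23 → 37.
M climbed: +9 each step; 22, 31, 40, 49, 58 → 67.
Combining the parts gives 37 km, 67 m climbed.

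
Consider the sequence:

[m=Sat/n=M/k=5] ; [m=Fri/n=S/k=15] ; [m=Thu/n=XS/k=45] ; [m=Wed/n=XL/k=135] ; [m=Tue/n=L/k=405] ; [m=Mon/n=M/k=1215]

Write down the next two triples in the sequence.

M — runs backward through the weekdays Mon→Sun: Sat, Fri, Thu, Wed, Tue, Mon → Sun → Sat.
N goes M, S, XS, XL, L, M → S → XS (repeats M → S → XS → XL → L).
K: ×3 each step; 5, 15, 45, 135, 405, 1215 → 3645 → 10935.
So the next two triples are [m=Sun/n=S/k=3645] and [m=Sat/n=XS/k=10935].

[m=Sun/n=S/k=3645], [m=Sat/n=XS/k=10935]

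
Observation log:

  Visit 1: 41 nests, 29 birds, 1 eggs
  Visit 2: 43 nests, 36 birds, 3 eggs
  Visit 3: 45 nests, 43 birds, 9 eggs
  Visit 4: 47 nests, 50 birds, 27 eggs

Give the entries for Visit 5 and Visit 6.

49 nests, 57 birds, 81 eggs; 51 nests, 64 birds, 243 eggs

Nests: +2 each step; 41, 43, 45, 47 → 49 → 51.
Birds: 29, 36, 43, 50 → 57 → 64 (+7 each step).
For the eggs, ×3 each step: 1, 3, 9, 27 → 81 → 243.
So the next two records are 49 nests, 57 birds, 81 eggs and 51 nests, 64 birds, 243 eggs.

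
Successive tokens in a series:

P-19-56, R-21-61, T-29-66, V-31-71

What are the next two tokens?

Letter: letters move forward 2 places in the alphabet, so P, R, T, V → X → Z.
Second component: alternating steps +2, +8, +2, +8, …; 19, 21, 29, 31 → 39 → 41.
Third component: 56, 61, 66, 71 → 76 → 81 (+5 each step).
Putting the parts together: X-39-76 and then Z-41-81.

X-39-76 then Z-41-81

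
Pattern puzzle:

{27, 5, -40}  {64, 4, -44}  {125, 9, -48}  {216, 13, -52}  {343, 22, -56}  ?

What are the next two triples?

{512, 35, -60}, {729, 57, -64}

For the first slot, perfect cubes: 3³, 4³, 5³, …: 27, 64, 125, 216, 343 → 512 → 729.
Second slot — each term is the sum of the two before it: 5, 4, 9, 13, 22 → 35 → 57.
For the third slot, −4 each step: -40, -44, -48, -52, -56 → -60 → -64.
Putting the parts together: {512, 35, -60} and then {729, 57, -64}.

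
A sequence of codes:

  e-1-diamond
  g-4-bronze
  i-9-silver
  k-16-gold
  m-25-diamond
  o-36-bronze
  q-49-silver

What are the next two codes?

s-64-gold then u-81-diamond

Letter: e, g, i, k, m, o, q → s → u (letters move forward 2 places in the alphabet).
Second component: perfect squares: 1², 2², 3², …, so 1, 4, 9, 16, 25, 36, 49 → 64 → 81.
Rank: diamond, bronze, silver, gold, diamond, bronze, silver → gold → diamond (repeats diamond → bronze → silver → gold).
So the next two codes are s-64-gold and u-81-diamond.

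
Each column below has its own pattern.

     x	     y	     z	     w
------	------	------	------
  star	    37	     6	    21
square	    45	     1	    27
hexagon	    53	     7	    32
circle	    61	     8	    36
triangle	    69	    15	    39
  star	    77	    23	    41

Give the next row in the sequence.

Column x — repeats star → square → hexagon → circle → triangle: star, square, hexagon, circle, triangle, star → square.
Column y: +8 each step; 37, 45, 53, 61, 69, 77 → 85.
Column z: each term is the sum of the two before it, so 6, 1, 7, 8, 15, 23 → 38.
Column w: 21, 27, 32, 36, 39, 41 → 42 (differences are 6, 5, 4, … (decreasing by 1 each time)).
So the next row is square  85  38  42.

square  85  38  42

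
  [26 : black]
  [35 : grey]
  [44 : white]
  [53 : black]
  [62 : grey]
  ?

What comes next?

[71 : white]

For the first coordinate, +9 each step: 26, 35, 44, 53, 62 → 71.
Shade: black, grey, white, black, grey → white (repeats black → grey → white).
Putting it together: [71 : white].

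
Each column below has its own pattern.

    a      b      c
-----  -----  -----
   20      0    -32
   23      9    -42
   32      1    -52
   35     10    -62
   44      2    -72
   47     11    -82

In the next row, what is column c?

-92

For the column a, alternating steps +3, +9, +3, +9, …: 20, 23, 32, 35, 44, 47 → 56.
For the column b, alternating steps +9, −8, +9, −8, …: 0, 9, 1, 10, 2, 11 → 3.
For the column c, −10 each step: -32, -42, -52, -62, -72, -82 → -92.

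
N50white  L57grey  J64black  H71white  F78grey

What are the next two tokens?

Letter: N, L, J, H, F → D → B (letters move back 2 places in the alphabet).
Second component — +7 each step: 50, 57, 64, 71, 78 → 85 → 92.
Shade: white, grey, black, white, grey → black → white (repeats white → grey → black).
So the next two tokens are D85black and B92white.

D85black then B92white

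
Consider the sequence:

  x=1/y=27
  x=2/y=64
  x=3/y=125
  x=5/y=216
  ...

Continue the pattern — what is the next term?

x=8/y=343

X: each term is the sum of the two before it; 1, 2, 3, 5 → 8.
Y: 27, 64, 125, 216 → 343 (perfect cubes: 3³, 4³, 5³, …).
Putting it together: x=8/y=343.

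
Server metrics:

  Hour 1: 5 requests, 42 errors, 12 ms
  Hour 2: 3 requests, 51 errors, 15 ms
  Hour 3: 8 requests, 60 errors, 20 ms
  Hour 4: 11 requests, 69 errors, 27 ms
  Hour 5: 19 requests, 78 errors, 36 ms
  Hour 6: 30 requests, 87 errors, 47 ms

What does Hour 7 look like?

49 requests, 96 errors, 60 ms

For the requests, each term is the sum of the two before it: 5, 3, 8, 11, 19, 30 → 49.
Errors — +9 each step: 42, 51, 60, 69, 78, 87 → 96.
Ms — differences are 3, 5, 7, … (increasing by 2 each time): 12, 15, 20, 27, 36, 47 → 60.
Combining the parts gives 49 requests, 96 errors, 60 ms.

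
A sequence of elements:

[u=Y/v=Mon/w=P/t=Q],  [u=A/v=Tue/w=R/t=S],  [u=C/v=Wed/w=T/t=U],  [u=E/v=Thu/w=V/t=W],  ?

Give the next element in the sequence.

[u=G/v=Fri/w=X/t=Y]

For the u, letters move forward 2 places in the alphabet, wrapping Z→A: Y, A, C, E → G.
V: runs through the weekdays Mon→Sun, so Mon, Tue, Wed, Thu → Fri.
W: letters move forward 2 places in the alphabet; P, R, T, V → X.
For the t, letters move forward 2 places in the alphabet: Q, S, U, W → Y.
Putting it together: [u=G/v=Fri/w=X/t=Y].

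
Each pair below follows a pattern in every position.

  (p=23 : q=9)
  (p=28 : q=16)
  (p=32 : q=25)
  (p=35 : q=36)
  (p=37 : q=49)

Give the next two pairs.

(p=38 : q=64), (p=38 : q=81)

P: differences are 5, 4, 3, … (decreasing by 1 each time), so 23, 28, 32, 35, 37 → 38 → 38.
Q: 9, 16, 25, 36, 49 → 64 → 81 (perfect squares: 3², 4², 5², …).
Putting the parts together: (p=38 : q=64) and then (p=38 : q=81).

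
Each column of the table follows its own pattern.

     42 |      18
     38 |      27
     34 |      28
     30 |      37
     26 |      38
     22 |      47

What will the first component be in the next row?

First component: 42, 38, 34, 30, 26, 22 → 18 (−4 each step).
Second component: alternating steps +9, +1, +9, +1, …; 18, 27, 28, 37, 38, 47 → 48.

18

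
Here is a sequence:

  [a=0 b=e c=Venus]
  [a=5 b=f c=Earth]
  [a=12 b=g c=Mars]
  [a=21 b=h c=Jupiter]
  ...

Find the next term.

A — differences are 5, 7, 9, … (increasing by 2 each time): 0, 5, 12, 21 → 32.
For the b, letters move forward 1 place in the alphabet: e, f, g, h → i.
For the c, runs through the planets Mercury→Neptune: Venus, Earth, Mars, Jupiter → Saturn.
Combining the parts gives [a=32 b=i c=Saturn].

[a=32 b=i c=Saturn]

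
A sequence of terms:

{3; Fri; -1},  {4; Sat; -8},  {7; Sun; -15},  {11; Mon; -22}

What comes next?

First coordinate: each term is the sum of the two before it; 3, 4, 7, 11 → 18.
For the day, runs through the weekdays Mon→Sun: Fri, Sat, Sun, Mon → Tue.
For the third coordinate, −7 each step: -1, -8, -15, -22 → -29.
Putting it together: {18; Tue; -29}.

{18; Tue; -29}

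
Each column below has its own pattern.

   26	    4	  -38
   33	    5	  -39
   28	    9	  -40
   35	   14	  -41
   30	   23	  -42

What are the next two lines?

37  37  -43; 32  60  -44

First component: 26, 33, 28, 35, 30 → 37 → 32 (alternating steps +7, −5, +7, −5, …).
Second component: each term is the sum of the two before it; 4, 5, 9, 14, 23 → 37 → 60.
For the third component, −1 each step: -38, -39, -40, -41, -42 → -43 → -44.
Putting the parts together: 37  37  -43 and then 32  60  -44.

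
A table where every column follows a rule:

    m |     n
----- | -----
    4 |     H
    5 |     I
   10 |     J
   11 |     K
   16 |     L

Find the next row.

Column m: alternating steps +1, +5, +1, +5, …, so 4, 5, 10, 11, 16 → 17.
Column n — letters move forward 1 place in the alphabet: H, I, J, K, L → M.
Putting it together: 17  M.

17  M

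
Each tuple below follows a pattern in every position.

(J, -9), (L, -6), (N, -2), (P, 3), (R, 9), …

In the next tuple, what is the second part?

16

Second part: -9, -6, -2, 3, 9 → 16 (differences are 3, 4, 5, … (increasing by 1 each time)).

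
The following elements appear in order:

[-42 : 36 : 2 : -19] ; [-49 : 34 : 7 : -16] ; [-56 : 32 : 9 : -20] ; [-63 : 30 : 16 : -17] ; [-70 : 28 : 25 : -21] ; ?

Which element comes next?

For the first slot, −7 each step: -42, -49, -56, -63, -70 → -77.
Second slot: −2 each step, so 36, 34, 32, 30, 28 → 26.
Third slot: each term is the sum of the two before it; 2, 7, 9, 16, 25 → 41.
Fourth slot: -19, -16, -20, -17, -21 → -18 (alternating steps +3, −4, +3, −4, …).
Putting it together: [-77 : 26 : 41 : -18].

[-77 : 26 : 41 : -18]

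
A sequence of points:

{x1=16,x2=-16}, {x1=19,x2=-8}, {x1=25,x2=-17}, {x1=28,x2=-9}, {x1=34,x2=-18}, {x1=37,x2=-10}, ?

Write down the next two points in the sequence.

X1: alternating steps +3, +6, +3, +6, …, so 16, 19, 25, 28, 34, 37 → 43 → 46.
X2 goes -16, -8, -17, -9, -18, -10 → -19 → -11 (alternating steps +8, −9, +8, −9, …).
Putting the parts together: {x1=43,x2=-19} and then {x1=46,x2=-11}.

{x1=43,x2=-19}, {x1=46,x2=-11}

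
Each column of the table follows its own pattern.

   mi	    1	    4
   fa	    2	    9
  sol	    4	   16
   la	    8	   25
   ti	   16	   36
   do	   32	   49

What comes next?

For the note, runs through the solfège scale do→ti: mi, fa, sol, la, ti, do → re.
Second component — ×2 each step: 1, 2, 4, 8, 16, 32 → 64.
Third component: perfect squares: 2², 3², 4², …, so 4, 9, 16, 25, 36, 49 → 64.
Putting it together: re  64  64.

re  64  64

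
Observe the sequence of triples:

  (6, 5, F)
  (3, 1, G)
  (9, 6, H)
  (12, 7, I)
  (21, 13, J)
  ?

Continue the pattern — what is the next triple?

(33, 20, K)

First part: 6, 3, 9, 12, 21 → 33 (each term is the sum of the two before it).
Second part: each term is the sum of the two before it; 5, 1, 6, 7, 13 → 20.
Letter — letters move forward 1 place in the alphabet: F, G, H, I, J → K.
Combining the parts gives (33, 20, K).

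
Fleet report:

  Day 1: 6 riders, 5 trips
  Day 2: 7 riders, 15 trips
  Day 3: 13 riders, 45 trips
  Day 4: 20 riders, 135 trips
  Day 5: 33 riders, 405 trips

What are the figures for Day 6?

53 riders, 1215 trips

Riders — each term is the sum of the two before it: 6, 7, 13, 20, 33 → 53.
Trips goes 5, 15, 45, 135, 405 → 1215 (×3 each step).
Combining the parts gives 53 riders, 1215 trips.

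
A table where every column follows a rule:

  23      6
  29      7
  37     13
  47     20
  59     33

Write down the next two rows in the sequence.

73  53; 89  86

First component: differences are 6, 8, 10, … (increasing by 2 each time); 23, 29, 37, 47, 59 → 73 → 89.
Second component — each term is the sum of the two before it: 6, 7, 13, 20, 33 → 53 → 86.
Putting the parts together: 73  53 and then 89  86.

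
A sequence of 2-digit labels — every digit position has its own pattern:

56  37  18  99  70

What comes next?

First digit goes 5, 3, 1, 9, 7 → 5 (−2 each step, mod 10).
Second digit goes 6, 7, 8, 9, 0 → 1 (+1 each step, mod 10).
Combining the parts gives 51.

51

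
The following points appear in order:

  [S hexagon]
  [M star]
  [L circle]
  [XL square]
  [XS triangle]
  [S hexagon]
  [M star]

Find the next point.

Size: repeats S → M → L → XL → XS; S, M, L, XL, XS, S, M → L.
Shape — repeats hexagon → star → circle → square → triangle: hexagon, star, circle, square, triangle, hexagon, star → circle.
So the next point is [L circle].

[L circle]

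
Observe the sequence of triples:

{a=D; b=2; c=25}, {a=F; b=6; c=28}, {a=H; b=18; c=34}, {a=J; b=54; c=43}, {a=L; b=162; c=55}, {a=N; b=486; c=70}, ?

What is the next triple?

A goes D, F, H, J, L, N → P (letters move forward 2 places in the alphabet).
For the b, ×3 each step: 2, 6, 18, 54, 162, 486 → 1458.
C: differences are 3, 6, 9, … (increasing by 3 each time); 25, 28, 34, 43, 55, 70 → 88.
Putting it together: {a=P; b=1458; c=88}.

{a=P; b=1458; c=88}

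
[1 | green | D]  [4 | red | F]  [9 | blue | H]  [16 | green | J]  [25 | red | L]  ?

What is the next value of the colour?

blue

First coordinate: 1, 4, 9, 16, 25 → 36 (perfect squares: 1², 2², 3², …).
Colour: green, red, blue, green, red → blue (repeats green → red → blue).
Letter: D, F, H, J, L → N (letters move forward 2 places in the alphabet).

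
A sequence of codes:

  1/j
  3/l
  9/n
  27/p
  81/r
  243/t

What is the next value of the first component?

First component: 1, 3, 9, 27, 81, 243 → 729 (×3 each step).
For the letter, letters move forward 2 places in the alphabet: j, l, n, p, r, t → v.

729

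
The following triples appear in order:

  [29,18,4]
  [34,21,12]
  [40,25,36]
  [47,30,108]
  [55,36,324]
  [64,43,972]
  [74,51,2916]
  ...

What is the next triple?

First value: 29, 34, 40, 47, 55, 64, 74 → 85 (differences are 5, 6, 7, … (increasing by 1 each time)).
For the second value, differences are 3, 4, 5, … (increasing by 1 each time): 18, 21, 25, 30, 36, 43, 51 → 60.
Third value — ×3 each step: 4, 12, 36, 108, 324, 972, 2916 → 8748.
So the next triple is [85,60,8748].

[85,60,8748]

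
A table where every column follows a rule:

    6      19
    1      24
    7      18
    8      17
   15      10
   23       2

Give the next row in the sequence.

38  -13

First component: 6, 1, 7, 8, 15, 23 → 38 (each term is the sum of the two before it).
Second component: together with the first component always sums to 25, so 19, 24, 18, 17, 10, 2 → -13.
Combining the parts gives 38  -13.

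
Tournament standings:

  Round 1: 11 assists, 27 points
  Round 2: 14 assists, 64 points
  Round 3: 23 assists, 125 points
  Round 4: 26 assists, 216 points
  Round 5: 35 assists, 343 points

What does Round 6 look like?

Assists: alternating steps +3, +9, +3, +9, …; 11, 14, 23, 26, 35 → 38.
For the points, perfect cubes: 3³, 4³, 5³, …: 27, 64, 125, 216, 343 → 512.
So the next record is 38 assists, 512 points.

38 assists, 512 points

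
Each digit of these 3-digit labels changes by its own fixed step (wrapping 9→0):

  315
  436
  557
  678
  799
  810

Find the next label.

First digit — +1 each step, mod 10: 3, 4, 5, 6, 7, 8 → 9.
Second digit: +2 each step, mod 10, so 1, 3, 5, 7, 9, 1 → 3.
Third digit goes 5, 6, 7, 8, 9, 0 → 1 (+1 each step, mod 10).
Putting it together: 931.

931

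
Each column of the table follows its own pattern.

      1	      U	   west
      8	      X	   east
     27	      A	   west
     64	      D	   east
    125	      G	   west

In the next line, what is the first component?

216

First component: 1, 8, 27, 64, 125 → 216 (perfect cubes: 1³, 2³, 3³, …).
Letter goes U, X, A, D, G → J (letters move forward 3 places in the alphabet, wrapping Z→A).
Direction: alternates west ↔ east; west, east, west, east, west → east.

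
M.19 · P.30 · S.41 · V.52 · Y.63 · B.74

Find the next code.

Letter: M, P, S, V, Y, B → E (letters move forward 3 places in the alphabet, wrapping Z→A).
For the second component, +11 each step: 19, 30, 41, 52, 63, 74 → 85.
So the next code is E.85.

E.85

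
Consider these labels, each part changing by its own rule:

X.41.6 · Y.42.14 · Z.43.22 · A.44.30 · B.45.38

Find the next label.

C.46.46

Letter: X, Y, Z, A, B → C (letters move forward 1 place in the alphabet, wrapping Z→A).
Second component goes 41, 42, 43, 44, 45 → 46 (+1 each step).
Third component: +8 each step; 6, 14, 22, 30, 38 → 46.
Putting it together: C.46.46.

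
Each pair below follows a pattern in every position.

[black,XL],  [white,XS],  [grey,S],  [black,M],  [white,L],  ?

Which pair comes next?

For the shade, repeats black → white → grey: black, white, grey, black, white → grey.
Size: runs through clothing sizes XS→XL; XL, XS, S, M, L → XL.
So the next pair is [grey,XL].

[grey,XL]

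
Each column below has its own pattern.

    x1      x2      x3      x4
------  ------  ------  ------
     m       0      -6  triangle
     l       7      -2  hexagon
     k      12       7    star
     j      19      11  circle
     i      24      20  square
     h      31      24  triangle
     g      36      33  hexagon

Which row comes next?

f  43  37  star

Column x1 goes m, l, k, j, i, h, g → f (letters move back 1 place in the alphabet).
Column x2 goes 0, 7, 12, 19, 24, 31, 36 → 43 (alternating steps +7, +5, +7, +5, …).
For the column x3, alternating steps +4, +9, +4, +9, …: -6, -2, 7, 11, 20, 24, 33 → 37.
Column x4: triangle, hexagon, star, circle, square, triangle, hexagon → star (repeats triangle → hexagon → star → circle → square).
Combining the parts gives f  43  37  star.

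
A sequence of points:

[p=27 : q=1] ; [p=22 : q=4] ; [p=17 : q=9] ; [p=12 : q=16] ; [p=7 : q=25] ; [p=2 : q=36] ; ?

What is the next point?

P: −5 each step; 27, 22, 17, 12, 7, 2 → -3.
Q: perfect squares: 1², 2², 3², …; 1, 4, 9, 16, 25, 36 → 49.
Combining the parts gives [p=-3 : q=49].

[p=-3 : q=49]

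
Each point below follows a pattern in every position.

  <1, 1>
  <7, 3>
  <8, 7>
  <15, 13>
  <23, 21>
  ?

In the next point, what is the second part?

Second part: differences are 2, 4, 6, … (increasing by 2 each time); 1, 3, 7, 13, 21 → 31.

31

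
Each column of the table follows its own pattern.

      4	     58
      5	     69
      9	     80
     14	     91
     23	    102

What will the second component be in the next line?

113

Second component: +11 each step; 58, 69, 80, 91, 102 → 113.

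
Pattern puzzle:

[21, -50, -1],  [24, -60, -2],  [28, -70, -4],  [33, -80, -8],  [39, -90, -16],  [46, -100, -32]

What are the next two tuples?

First part: differences are 3, 4, 5, … (increasing by 1 each time), so 21, 24, 28, 33, 39, 46 → 54 → 63.
Second part — −10 each step: -50, -60, -70, -80, -90, -100 → -110 → -120.
Third part: ×2 each step, so -1, -2, -4, -8, -16, -32 → -64 → -128.
Putting the parts together: [54, -110, -64] and then [63, -120, -128].

[54, -110, -64], [63, -120, -128]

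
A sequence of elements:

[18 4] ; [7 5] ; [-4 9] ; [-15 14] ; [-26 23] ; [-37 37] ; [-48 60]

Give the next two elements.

[-59 97], [-70 157]

For the first entry, −11 each step: 18, 7, -4, -15, -26, -37, -48 → -59 → -70.
Second entry goes 4, 5, 9, 14, 23, 37, 60 → 97 → 157 (each term is the sum of the two before it).
Putting the parts together: [-59 97] and then [-70 157].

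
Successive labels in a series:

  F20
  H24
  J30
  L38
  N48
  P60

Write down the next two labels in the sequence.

Letter — letters move forward 2 places in the alphabet: F, H, J, L, N, P → R → T.
Second component: differences are 4, 6, 8, … (increasing by 2 each time), so 20, 24, 30, 38, 48, 60 → 74 → 90.
So the next two labels are R74 and T90.

R74, T90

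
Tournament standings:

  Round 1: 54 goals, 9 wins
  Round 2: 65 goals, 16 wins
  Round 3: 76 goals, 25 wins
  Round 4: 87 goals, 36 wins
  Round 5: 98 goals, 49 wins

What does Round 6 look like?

109 goals, 64 wins

Goals goes 54, 65, 76, 87, 98 → 109 (+11 each step).
For the wins, perfect squares: 3², 4², 5², …: 9, 16, 25, 36, 49 → 64.
Putting it together: 109 goals, 64 wins.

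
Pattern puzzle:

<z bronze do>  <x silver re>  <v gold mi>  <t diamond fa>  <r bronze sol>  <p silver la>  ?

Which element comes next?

<n gold ti>

For the letter, letters move back 2 places in the alphabet: z, x, v, t, r, p → n.
Rank goes bronze, silver, gold, diamond, bronze, silver → gold (repeats bronze → silver → gold → diamond).
Note goes do, re, mi, fa, sol, la → ti (runs through the solfège scale do→ti).
So the next element is <n gold ti>.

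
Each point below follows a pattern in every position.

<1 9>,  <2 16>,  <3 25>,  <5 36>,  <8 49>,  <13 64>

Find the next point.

For the first part, each term is the sum of the two before it: 1, 2, 3, 5, 8, 13 → 21.
For the second part, perfect squares: 3², 4², 5², …: 9, 16, 25, 36, 49, 64 → 81.
Combining the parts gives <21 81>.

<21 81>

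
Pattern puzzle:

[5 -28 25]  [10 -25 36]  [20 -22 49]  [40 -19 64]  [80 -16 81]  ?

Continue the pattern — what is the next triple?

First slot: 5, 10, 20, 40, 80 → 160 (×2 each step).
Second slot: -28, -25, -22, -19, -16 → -13 (+3 each step).
Third slot: 25, 36, 49, 64, 81 → 100 (perfect squares: 5², 6², 7², …).
So the next triple is [160 -13 100].

[160 -13 100]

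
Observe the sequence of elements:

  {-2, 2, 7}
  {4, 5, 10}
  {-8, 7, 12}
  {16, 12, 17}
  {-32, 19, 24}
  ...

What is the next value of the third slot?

Second slot: each term is the sum of the two before it; 2, 5, 7, 12, 19 → 31.
Third slot: 7, 10, 12, 17, 24 → 36 (always 5 more than the second slot).

36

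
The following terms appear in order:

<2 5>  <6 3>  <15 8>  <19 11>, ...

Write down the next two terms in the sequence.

<28 19>, <32 30>

First coordinate: alternating steps +4, +9, +4, +9, …, so 2, 6, 15, 19 → 28 → 32.
Second coordinate: 5, 3, 8, 11 → 19 → 30 (each term is the sum of the two before it).
So the next two terms are <28 19> and <32 30>.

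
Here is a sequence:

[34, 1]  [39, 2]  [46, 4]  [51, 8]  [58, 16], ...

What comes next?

[63, 32]

For the first component, alternating steps +5, +7, +5, +7, …: 34, 39, 46, 51, 58 → 63.
Second component: 1, 2, 4, 8, 16 → 32 (×2 each step).
Putting it together: [63, 32].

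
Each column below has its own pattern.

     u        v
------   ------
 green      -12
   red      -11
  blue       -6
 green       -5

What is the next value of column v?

0

Column v: -12, -11, -6, -5 → 0 (alternating steps +1, +5, +1, +5, …).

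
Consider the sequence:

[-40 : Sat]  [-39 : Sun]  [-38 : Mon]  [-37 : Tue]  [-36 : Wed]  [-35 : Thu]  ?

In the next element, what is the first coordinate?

-34

First coordinate: -40, -39, -38, -37, -36, -35 → -34 (+1 each step).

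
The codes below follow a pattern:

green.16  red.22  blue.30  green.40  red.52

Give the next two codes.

Colour: repeats green → red → blue, so green, red, blue, green, red → blue → green.
Second component: differences are 6, 8, 10, … (increasing by 2 each time); 16, 22, 30, 40, 52 → 66 → 82.
Putting the parts together: blue.66 and then green.82.

blue.66, green.82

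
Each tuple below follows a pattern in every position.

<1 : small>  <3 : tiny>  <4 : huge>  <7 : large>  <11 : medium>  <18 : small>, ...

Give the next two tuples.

<29 : tiny>, <47 : huge>

First coordinate: 1, 3, 4, 7, 11, 18 → 29 → 47 (each term is the sum of the two before it).
For the size, repeats small → tiny → huge → large → medium: small, tiny, huge, large, medium, small → tiny → huge.
Putting the parts together: <29 : tiny> and then <47 : huge>.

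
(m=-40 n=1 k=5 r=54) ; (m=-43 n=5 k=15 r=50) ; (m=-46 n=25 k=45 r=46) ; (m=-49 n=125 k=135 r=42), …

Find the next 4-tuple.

For the m, −3 each step: -40, -43, -46, -49 → -52.
N goes 1, 5, 25, 125 → 625 (×5 each step).
K: ×3 each step, so 5, 15, 45, 135 → 405.
R: −4 each step, so 54, 50, 46, 42 → 38.
So the next 4-tuple is (m=-52 n=625 k=405 r=38).

(m=-52 n=625 k=405 r=38)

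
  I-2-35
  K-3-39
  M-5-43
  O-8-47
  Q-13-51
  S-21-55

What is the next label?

Letter: letters move forward 2 places in the alphabet; I, K, M, O, Q, S → U.
Second component goes 2, 3, 5, 8, 13, 21 → 34 (each term is the sum of the two before it).
Third component: +4 each step, so 35, 39, 43, 47, 51, 55 → 59.
So the next label is U-34-59.

U-34-59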